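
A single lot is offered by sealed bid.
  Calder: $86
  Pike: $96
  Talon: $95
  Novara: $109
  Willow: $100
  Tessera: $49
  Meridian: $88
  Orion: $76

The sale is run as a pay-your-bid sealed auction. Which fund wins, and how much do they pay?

Novara pays $109

Rule: the highest bidder wins and pays their own bid.
Sorting bids: 109 (Novara) > 100 (Willow) > 96 (Pike) > 95 (Talon) > 88 (Meridian) > 86 (Calder) > …
Novara is highest → pays own bid, $109.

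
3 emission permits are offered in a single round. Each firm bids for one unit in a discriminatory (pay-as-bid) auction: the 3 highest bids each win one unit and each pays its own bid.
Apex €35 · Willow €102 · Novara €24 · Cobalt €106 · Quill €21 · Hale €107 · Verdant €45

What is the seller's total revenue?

Bids ranked high→low: 107 (Hale), 106 (Cobalt), 102 (Willow), 45 (Verdant), 35 (Apex), …
The 3 highest are Hale, Cobalt, Willow.
Total revenue = 107 + 106 + 102 = €315.

Total revenue: €315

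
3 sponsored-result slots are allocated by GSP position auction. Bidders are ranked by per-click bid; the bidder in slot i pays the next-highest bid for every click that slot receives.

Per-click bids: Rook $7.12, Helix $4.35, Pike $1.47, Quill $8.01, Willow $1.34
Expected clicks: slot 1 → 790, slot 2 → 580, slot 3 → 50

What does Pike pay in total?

Pike pays $0.00

Sorting advertisers: $8.01 (Quill) > $7.12 (Rook) > $4.35 (Helix) > $1.47 (Pike) > …
Pike ranks below slot 3 → no slot, pays nothing.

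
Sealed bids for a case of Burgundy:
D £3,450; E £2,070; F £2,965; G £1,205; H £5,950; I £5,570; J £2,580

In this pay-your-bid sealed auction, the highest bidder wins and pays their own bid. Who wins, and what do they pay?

H pays £5,950

Bids ranked: 5,950 (H) > 5,570 (I) > 3,450 (D) > 2,965 (F) > 2,580 (J) > 2,070 (E) > …
H is highest → pays own bid, £5,950.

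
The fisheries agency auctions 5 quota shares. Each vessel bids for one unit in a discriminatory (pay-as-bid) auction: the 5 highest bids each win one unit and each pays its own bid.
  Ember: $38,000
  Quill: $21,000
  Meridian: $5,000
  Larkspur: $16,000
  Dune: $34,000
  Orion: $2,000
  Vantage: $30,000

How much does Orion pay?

Orion pays $0

Sorting: 38,000 (Ember), 34,000 (Dune), 30,000 (Vantage), 21,000 (Quill), 16,000 (Larkspur), 5,000 (Meridian), 2,000 (Orion)
Top 5: Ember, Dune, Vantage, Quill, Larkspur.
Orion does not win → $0.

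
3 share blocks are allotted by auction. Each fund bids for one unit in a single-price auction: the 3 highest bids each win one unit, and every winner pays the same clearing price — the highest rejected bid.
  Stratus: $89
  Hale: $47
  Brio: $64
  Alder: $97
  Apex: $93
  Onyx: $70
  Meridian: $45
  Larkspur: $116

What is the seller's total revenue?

Total revenue: $267

Ordering the bids: 116 (Larkspur), 97 (Alder), 93 (Apex), 89 (Stratus), 70 (Onyx), …
Winners (3 units): Larkspur, Alder, Apex.
Highest unsuccessful bid: $89 → clearing price.
Total revenue = 3 × $89 = $267.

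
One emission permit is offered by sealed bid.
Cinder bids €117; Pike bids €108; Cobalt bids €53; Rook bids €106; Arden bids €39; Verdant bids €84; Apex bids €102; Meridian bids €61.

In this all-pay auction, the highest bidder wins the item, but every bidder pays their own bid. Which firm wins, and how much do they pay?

Sorting bids: 117 (Cinder) > 108 (Pike) > 106 (Rook) > 102 (Apex) > 84 (Verdant) > 61 (Meridian) > …
Cinder wins with the top bid; all bids are sunk regardless.

Cinder pays €117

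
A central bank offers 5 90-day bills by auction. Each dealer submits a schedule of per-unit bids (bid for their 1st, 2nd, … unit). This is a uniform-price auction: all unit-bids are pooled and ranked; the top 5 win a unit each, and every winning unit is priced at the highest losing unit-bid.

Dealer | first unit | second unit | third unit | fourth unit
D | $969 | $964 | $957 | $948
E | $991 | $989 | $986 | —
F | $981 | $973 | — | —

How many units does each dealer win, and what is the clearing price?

Merging the schedules and taking the best 5: 991 (E-1), 989 (E-2), 986 (E-3), 981 (F-1), 973 (F-2)
The (k+1)-th unit-bid is $969.
Allocation: E 3, F 2.

E 3, F 2; clearing price $969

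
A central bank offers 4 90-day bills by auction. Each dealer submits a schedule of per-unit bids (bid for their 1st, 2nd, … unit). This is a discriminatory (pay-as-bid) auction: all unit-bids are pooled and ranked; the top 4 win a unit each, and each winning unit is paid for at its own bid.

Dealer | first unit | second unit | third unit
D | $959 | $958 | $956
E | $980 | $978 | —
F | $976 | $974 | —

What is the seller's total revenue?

Total revenue: $3,908

Pooled unit-bids ranked (top 4): 980 (E-1), 978 (E-2), 976 (F-1), 974 (F-2)
Next rejected bid: $959 (not a price — pay-as-bid).
Each winning unit pays its own bid.
Revenue = 980 + 978 + 976 + 974 = $3,908.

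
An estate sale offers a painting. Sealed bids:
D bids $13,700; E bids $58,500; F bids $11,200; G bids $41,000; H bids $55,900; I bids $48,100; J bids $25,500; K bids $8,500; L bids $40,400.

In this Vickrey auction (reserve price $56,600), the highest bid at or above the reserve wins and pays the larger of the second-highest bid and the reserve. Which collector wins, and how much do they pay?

Vickrey auction (reserve price $56,600): the highest bid at or above the reserve wins and pays the larger of the second-highest bid and the reserve.
Sorting bids: 58,500 (E) > 55,900 (H) > 48,100 (I) > 41,000 (G) > 40,400 (L) > 25,500 (J) > …
E has the top bid at or above the reserve ($58,500).
max(second-highest $55,900, reserve $56,600) = $56,600.

E pays $56,600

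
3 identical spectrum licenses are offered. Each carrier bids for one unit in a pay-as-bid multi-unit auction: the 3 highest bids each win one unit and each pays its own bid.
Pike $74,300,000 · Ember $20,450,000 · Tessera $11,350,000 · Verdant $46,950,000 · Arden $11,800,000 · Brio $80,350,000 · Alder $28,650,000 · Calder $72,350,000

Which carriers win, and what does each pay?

Brio $80,350,000, Pike $74,300,000, Calder $72,350,000

Sorting: 80,350,000 (Brio), 74,300,000 (Pike), 72,350,000 (Calder), 46,950,000 (Verdant), 28,650,000 (Alder), …
The 3 highest are Brio, Pike, Calder.
Each winner pays its own bid: Brio $80,350,000, Pike $74,300,000, Calder $72,350,000.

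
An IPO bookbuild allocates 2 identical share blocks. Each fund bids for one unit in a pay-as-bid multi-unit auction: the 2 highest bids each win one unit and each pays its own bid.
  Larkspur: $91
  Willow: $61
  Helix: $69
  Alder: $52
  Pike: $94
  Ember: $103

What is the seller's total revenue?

Ordering the bids: 103 (Ember), 94 (Pike), 91 (Larkspur), 69 (Helix), …
Winners (2 units): Ember, Pike.
Total revenue = 103 + 94 = $197.

Total revenue: $197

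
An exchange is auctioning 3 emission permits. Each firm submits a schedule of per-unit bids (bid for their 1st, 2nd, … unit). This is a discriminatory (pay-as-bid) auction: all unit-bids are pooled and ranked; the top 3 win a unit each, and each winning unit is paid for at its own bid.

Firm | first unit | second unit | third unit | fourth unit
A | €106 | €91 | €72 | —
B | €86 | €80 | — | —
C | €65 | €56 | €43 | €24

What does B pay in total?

Merging the schedules and taking the best 3: 106 (A-1), 91 (A-2), 86 (B-1)
Next rejected bid: €80 (not a price — pay-as-bid).
B's winning unit-bids: 86 = €86.

B pays €86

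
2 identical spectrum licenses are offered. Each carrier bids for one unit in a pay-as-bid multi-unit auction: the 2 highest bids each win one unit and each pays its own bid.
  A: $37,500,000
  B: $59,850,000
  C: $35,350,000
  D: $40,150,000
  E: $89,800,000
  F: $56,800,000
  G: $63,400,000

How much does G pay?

Bids ranked high→low: 89,800,000 (E), 63,400,000 (G), 59,850,000 (B), 56,800,000 (F), …
The 2 highest are E, G.
G wins → own bid $63,400,000.

G pays $63,400,000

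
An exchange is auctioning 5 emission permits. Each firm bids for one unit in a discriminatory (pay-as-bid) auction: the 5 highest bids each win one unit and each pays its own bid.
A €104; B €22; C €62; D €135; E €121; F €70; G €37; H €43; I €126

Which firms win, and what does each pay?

D €135, I €126, E €121, A €104, F €70

Bids ranked high→low: 135 (D), 126 (I), 121 (E), 104 (A), 70 (F), 62 (C), 43 (H), …
Winners (5 units): D, I, E, A, F.
Each winner pays its own bid: D €135, I €126, E €121, A €104, F €70.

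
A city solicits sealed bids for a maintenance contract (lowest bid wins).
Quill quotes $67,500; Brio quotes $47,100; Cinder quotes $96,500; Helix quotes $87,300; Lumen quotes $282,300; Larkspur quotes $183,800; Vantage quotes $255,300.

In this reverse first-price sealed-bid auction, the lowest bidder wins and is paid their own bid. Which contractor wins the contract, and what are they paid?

Brio is paid $47,100

Reverse first-price sealed-bid auction: the lowest bidder wins and is paid their own bid.
Bids ranked: 47,100 (Brio) < 67,500 (Quill) < 87,300 (Helix) < 96,500 (Cinder) < 183,800 (Larkspur) < 255,300 (Vantage) < …
Brio is lowest → is paid own bid, $47,100.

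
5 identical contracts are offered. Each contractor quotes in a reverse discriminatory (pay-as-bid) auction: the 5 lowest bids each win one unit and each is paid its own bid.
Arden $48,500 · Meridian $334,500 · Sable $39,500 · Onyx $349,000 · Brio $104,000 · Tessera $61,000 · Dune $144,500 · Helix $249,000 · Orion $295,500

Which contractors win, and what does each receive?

Sable $39,500, Arden $48,500, Tessera $61,000, Brio $104,000, Dune $144,500

Sorting: 39,500 (Sable), 48,500 (Arden), 61,000 (Tessera), 104,000 (Brio), 144,500 (Dune), 249,000 (Helix), 295,500 (Orion), …
Winners (5 units): Sable, Arden, Tessera, Brio, Dune.
Each winner is paid its own bid: Sable $39,500, Arden $48,500, Tessera $61,000, Brio $104,000, Dune $144,500.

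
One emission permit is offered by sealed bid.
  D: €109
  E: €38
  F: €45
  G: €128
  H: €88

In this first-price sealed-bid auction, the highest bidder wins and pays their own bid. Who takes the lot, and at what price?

Rule: the highest bidder wins and pays their own bid.
Bids ranked: 128 (G) > 109 (D) > 88 (H) > 45 (F) > 38 (E)
G is highest → pays own bid, €128.

G pays €128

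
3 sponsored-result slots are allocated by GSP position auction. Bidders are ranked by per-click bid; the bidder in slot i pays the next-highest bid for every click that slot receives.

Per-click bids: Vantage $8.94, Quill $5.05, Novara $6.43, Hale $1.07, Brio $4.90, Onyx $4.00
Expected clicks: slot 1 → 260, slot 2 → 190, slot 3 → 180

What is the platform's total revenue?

Total revenue: $3513.30

Ranked by bid: $8.94 (Vantage) > $6.43 (Novara) > $5.05 (Quill) > $4.90 (Brio) > …
Slot 1: Vantage pays $6.43 × 260 = $1671.80
Slot 2: Novara pays $5.05 × 190 = $959.50
Slot 3: Quill pays $4.90 × 180 = $882.00
Total = $3513.30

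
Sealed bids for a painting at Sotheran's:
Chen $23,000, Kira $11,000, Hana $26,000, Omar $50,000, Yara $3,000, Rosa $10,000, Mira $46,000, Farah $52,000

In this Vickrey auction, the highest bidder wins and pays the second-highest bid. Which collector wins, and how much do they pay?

Rule: the highest bidder wins and pays the second-highest bid.
Sorting bids: 52,000 (Farah) > 50,000 (Omar) > 46,000 (Mira) > 26,000 (Hana) > 23,000 (Chen) > 11,000 (Kira) > …
Second-price: Farah pays Omar's bid of $50,000.

Farah pays $50,000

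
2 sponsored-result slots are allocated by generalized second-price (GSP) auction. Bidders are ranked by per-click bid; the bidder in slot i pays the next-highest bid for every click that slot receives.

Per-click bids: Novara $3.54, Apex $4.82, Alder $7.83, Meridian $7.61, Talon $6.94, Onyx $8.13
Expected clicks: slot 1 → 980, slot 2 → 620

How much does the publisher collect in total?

Total revenue: $12391.60

Sorting advertisers: $8.13 (Onyx) > $7.83 (Alder) > $7.61 (Meridian) > …
Slot 1: Onyx pays $7.83 × 980 = $7673.40
Slot 2: Alder pays $7.61 × 620 = $4718.20
Total = $12391.60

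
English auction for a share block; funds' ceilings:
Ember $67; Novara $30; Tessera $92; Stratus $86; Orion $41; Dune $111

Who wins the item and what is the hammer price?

Dune wins at $92

Rule: the price rises until one bidder remains; the winner pays the price at which the last rival dropped out.
Limits in order: 111 (Dune) > 92 (Tessera) > 86 (Stratus) > 67 (Ember) > 41 (Orion) > 30 (Novara)
Bidding ends when Tessera exits at $92; Dune takes it.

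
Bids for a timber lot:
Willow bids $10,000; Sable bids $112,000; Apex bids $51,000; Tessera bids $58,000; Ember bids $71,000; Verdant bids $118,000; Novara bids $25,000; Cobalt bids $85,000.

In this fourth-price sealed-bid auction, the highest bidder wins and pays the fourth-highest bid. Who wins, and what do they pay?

Verdant pays $71,000

Bids in order: 118,000 (Verdant) > 112,000 (Sable) > 85,000 (Cobalt) > 71,000 (Ember) > 58,000 (Tessera) > 51,000 (Apex) > …
Verdant wins; payment is bid #4 in the ranking = $71,000.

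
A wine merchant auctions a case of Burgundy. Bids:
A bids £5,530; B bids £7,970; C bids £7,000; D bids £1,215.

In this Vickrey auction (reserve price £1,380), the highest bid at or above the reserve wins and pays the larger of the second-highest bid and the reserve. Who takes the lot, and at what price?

Bids ranked: 7,970 (B) > 7,000 (C) > 5,530 (A) > 1,215 (D)
B has the top bid at or above the reserve (£7,970).
max(second-highest £7,000, reserve £1,380) = £7,000; the reserve does not bind.

B pays £7,000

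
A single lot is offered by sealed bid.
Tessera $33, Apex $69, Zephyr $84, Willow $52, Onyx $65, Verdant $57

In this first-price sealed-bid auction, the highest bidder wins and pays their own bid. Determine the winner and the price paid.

Bids ranked: 84 (Zephyr) > 69 (Apex) > 65 (Onyx) > 57 (Verdant) > 52 (Willow) > 33 (Tessera)
First-price: Zephyr pays what they bid, $84.

Zephyr pays $84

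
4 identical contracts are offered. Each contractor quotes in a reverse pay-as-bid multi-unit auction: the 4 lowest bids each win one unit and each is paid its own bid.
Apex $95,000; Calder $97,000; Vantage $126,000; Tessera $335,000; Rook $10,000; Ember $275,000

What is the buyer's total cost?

Total cost: $328,000

Sorting: 10,000 (Rook), 95,000 (Apex), 97,000 (Calder), 126,000 (Vantage), 275,000 (Ember), 335,000 (Tessera)
Lowest 4: Rook, Apex, Calder, Vantage.
Total cost = 10,000 + 95,000 + 97,000 + 126,000 = $328,000.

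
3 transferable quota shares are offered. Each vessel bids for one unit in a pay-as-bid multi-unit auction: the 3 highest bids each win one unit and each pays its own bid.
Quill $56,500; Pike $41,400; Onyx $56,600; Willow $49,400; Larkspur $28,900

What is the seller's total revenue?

Sorting: 56,600 (Onyx), 56,500 (Quill), 49,400 (Willow), 41,400 (Pike), 28,900 (Larkspur)
Top 3: Onyx, Quill, Willow.
Total revenue = 56,600 + 56,500 + 49,400 = $162,500.

Total revenue: $162,500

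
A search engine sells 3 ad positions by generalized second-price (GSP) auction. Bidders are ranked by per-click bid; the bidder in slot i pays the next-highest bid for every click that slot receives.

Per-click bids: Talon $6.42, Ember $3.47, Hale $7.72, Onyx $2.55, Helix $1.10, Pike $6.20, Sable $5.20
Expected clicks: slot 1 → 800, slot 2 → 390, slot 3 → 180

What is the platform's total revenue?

Per-click bids in order: $7.72 (Hale) > $6.42 (Talon) > $6.20 (Pike) > $5.20 (Sable) > …
Slot 1: Hale pays $6.42 × 800 = $5136.00
Slot 2: Talon pays $6.20 × 390 = $2418.00
Slot 3: Pike pays $5.20 × 180 = $936.00
Total = $8490.00

Total revenue: $8490.00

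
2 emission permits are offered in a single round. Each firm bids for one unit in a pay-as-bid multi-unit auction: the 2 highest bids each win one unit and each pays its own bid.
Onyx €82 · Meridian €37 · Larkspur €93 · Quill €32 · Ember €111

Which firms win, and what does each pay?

Sorting: 111 (Ember), 93 (Larkspur), 82 (Onyx), 37 (Meridian), …
Winners (2 units): Ember, Larkspur.
Each winner pays its own bid: Ember €111, Larkspur €93.

Ember €111, Larkspur €93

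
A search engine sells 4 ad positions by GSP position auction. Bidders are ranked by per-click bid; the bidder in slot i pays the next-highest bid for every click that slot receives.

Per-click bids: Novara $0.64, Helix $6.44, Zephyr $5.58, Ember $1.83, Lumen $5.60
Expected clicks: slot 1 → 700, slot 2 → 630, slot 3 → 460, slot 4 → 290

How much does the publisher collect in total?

Ranked by bid: $6.44 (Helix) > $5.60 (Lumen) > $5.58 (Zephyr) > $1.83 (Ember) > $0.64 (Novara)
Slot 1: Helix pays $5.60 × 700 = $3920.00
Slot 2: Lumen pays $5.58 × 630 = $3515.40
Slot 3: Zephyr pays $1.83 × 460 = $841.80
Slot 4: Ember pays $0.64 × 290 = $185.60
Total = $8462.80

Total revenue: $8462.80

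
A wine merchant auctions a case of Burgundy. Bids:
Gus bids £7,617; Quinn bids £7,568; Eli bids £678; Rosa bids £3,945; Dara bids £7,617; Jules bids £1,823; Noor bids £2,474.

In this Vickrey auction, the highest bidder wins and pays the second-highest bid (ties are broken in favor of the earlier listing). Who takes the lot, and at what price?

Sorting bids: 7,617 (Gus) > 7,617 (Dara) > 7,568 (Quinn) > 3,945 (Rosa) > 2,474 (Noor) > 1,823 (Jules) > …
Gus and Dara tie at £7,617; tie-break gives it to Gus.
Gus wins with the highest bid; price is set by the runner-up at £7,617.

Gus pays £7,617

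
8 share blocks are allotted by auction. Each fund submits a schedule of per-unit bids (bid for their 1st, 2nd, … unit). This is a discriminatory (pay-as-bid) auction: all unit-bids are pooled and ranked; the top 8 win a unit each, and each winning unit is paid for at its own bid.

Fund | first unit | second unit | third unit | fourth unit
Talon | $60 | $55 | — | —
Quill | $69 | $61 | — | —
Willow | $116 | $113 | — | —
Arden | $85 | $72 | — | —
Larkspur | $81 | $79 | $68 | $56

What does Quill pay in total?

Quill pays $69

Pooled unit-bids ranked (top 8): 116 (Willow-1), 113 (Willow-2), 85 (Arden-1), 81 (Larkspur-1), 79 (Larkspur-2), 72 (Arden-2), 69 (Quill-1), 68 (Larkspur-3)
Next rejected bid: $61 (not a price — pay-as-bid).
Quill's winning unit-bids: 69 = $69.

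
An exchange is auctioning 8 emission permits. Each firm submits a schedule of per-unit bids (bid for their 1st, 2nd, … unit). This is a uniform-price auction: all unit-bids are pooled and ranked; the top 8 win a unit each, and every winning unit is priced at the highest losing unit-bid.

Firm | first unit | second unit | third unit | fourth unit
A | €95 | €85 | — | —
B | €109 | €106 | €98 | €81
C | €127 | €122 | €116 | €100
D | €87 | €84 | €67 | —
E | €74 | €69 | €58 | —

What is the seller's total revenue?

Total revenue: €696

Pooled unit-bids ranked (top 8): 127 (C-1), 122 (C-2), 116 (C-3), 109 (B-1), 106 (B-2), 100 (C-4), 98 (B-3), 95 (A-1)
The (k+1)-th unit-bid is €87.
Allocation: A 1, B 3, C 4. Every unit priced at €87.
Revenue = 8 × 87 = €696.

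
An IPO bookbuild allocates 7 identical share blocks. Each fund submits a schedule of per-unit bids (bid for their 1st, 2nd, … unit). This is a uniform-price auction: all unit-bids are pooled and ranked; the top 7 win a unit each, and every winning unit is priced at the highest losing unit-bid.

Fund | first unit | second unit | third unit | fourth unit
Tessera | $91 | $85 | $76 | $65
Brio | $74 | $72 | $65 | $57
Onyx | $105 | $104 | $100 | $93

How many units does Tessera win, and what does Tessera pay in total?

Pooled unit-bids ranked (top 7): 105 (Onyx-1), 104 (Onyx-2), 100 (Onyx-3), 93 (Onyx-4), 91 (Tessera-1), 85 (Tessera-2), 76 (Tessera-3)
First bid not allocated: $74.
Tessera wins 3 unit(s) at $74 each.

Tessera: 3 units, pays $222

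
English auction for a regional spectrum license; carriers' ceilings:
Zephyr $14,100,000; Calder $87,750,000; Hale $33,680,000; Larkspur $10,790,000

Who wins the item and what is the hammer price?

Calder wins at $33,680,000

Limits ranked: 87,750,000 (Calder) > 33,680,000 (Hale) > 14,100,000 (Zephyr) > 10,790,000 (Larkspur)
Hale is the last rival to drop out, at $33,680,000; Calder remains and wins at that price.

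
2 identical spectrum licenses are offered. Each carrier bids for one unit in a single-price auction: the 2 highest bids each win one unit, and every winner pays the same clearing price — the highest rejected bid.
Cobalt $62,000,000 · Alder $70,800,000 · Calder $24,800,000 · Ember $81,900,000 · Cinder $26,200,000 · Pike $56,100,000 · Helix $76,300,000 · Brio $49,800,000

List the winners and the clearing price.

Bids ranked high→low: 81,900,000 (Ember), 76,300,000 (Helix), 70,800,000 (Alder), 62,000,000 (Cobalt), …
Top 2: Ember, Helix.
First losing bid is Alder's $70,800,000, which sets the uniform price.

Ember, Helix; each pays $70,800,000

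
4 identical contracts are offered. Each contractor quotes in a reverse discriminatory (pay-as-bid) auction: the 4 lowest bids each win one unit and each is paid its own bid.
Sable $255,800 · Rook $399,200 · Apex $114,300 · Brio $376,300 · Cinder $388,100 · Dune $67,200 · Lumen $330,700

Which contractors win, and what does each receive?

Ordering the bids: 67,200 (Dune), 114,300 (Apex), 255,800 (Sable), 330,700 (Lumen), 376,300 (Brio), 388,100 (Cinder), …
The 4 lowest are Dune, Apex, Sable, Lumen.
Each winner is paid its own bid: Dune $67,200, Apex $114,300, Sable $255,800, Lumen $330,700.

Dune $67,200, Apex $114,300, Sable $255,800, Lumen $330,700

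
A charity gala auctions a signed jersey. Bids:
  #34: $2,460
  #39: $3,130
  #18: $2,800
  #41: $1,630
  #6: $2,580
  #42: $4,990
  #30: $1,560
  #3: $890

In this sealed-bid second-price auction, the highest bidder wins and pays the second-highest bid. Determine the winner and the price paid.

#42 pays $3,130

Bids in order: 4,990 (#42) > 3,130 (#39) > 2,800 (#18) > 2,580 (#6) > 2,460 (#34) > 1,630 (#41) > …
Second-price: #42 pays #39's bid of $3,130.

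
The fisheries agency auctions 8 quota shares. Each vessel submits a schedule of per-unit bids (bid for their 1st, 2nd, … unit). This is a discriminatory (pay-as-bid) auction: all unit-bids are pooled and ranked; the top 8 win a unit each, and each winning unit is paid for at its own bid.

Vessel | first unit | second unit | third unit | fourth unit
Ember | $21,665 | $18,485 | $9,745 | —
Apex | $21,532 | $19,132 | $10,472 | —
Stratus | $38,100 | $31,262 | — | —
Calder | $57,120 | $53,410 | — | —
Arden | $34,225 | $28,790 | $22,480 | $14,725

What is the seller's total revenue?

Merging the schedules and taking the best 8: 57,120 (Calder-1), 53,410 (Calder-2), 38,100 (Stratus-1), 34,225 (Arden-1), 31,262 (Stratus-2), 28,790 (Arden-2), 22,480 (Arden-3), 21,665 (Ember-1)
Next rejected bid: $21,532 (not a price — pay-as-bid).
Each winning unit pays its own bid.
Revenue = 57,120 + 53,410 + 38,100 + 34,225 + 31,262 + 28,790 + 22,480 + 21,665 = $287,052.

Total revenue: $287,052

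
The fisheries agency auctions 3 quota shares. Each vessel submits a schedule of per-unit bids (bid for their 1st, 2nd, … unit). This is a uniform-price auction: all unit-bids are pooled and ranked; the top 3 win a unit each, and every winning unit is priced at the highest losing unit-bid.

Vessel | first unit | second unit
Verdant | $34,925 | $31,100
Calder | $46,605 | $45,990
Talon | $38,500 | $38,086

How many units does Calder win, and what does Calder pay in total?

Calder: 2 units, pays $76,172

All unit-bids, highest first — top 3: 46,605 (Calder-1), 45,990 (Calder-2), 38,500 (Talon-1)
The (k+1)-th unit-bid is $38,086.
Calder wins 2 unit(s) at $38,086 each.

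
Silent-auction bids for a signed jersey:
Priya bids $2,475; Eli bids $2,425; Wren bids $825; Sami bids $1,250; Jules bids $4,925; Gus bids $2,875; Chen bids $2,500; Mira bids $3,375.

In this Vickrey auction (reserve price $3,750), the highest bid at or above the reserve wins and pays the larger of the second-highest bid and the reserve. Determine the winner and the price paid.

Jules pays $3,750

Bids in order: 4,925 (Jules) > 3,375 (Mira) > 2,875 (Gus) > 2,500 (Chen) > 2,475 (Priya) > 2,425 (Eli) > …
Highest eligible bid: Jules at $4,925.
max(second-highest $3,375, reserve $3,750) = $3,750.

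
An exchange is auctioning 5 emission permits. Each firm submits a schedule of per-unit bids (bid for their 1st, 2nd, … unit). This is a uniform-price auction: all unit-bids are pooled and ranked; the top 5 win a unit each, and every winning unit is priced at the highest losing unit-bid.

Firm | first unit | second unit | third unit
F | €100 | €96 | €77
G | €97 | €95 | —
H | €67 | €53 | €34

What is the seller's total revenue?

Total revenue: €335

Merging the schedules and taking the best 5: 100 (F-1), 97 (G-1), 96 (F-2), 95 (G-2), 77 (F-3)
Highest rejected unit-bid = €67.
Allocation: F 3, G 2. Every unit priced at €67.
Revenue = 5 × 67 = €335.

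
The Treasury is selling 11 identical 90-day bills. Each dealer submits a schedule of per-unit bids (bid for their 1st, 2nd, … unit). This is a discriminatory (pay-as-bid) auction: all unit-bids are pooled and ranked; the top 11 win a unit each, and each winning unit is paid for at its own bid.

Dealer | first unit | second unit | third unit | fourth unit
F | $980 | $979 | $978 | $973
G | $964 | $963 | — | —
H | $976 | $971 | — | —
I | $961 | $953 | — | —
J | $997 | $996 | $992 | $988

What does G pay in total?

G pays $964

All unit-bids, highest first — top 11: 997 (J-1), 996 (J-2), 992 (J-3), 988 (J-4), 980 (F-1), 979 (F-2), 978 (F-3), 976 (H-1), 973 (F-4), 971 (H-2), 964 (G-1)
Next rejected bid: $963 (not a price — pay-as-bid).
G's winning unit-bids: 964 = $964.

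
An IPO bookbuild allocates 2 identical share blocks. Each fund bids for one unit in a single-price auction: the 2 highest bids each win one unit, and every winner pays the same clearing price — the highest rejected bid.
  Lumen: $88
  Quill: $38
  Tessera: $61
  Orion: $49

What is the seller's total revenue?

Bids ranked high→low: 88 (Lumen), 61 (Tessera), 49 (Orion), 38 (Quill)
Winners (2 units): Lumen, Tessera.
Clearing price = highest rejected bid = $49.
Total revenue = 2 × $49 = $98.

Total revenue: $98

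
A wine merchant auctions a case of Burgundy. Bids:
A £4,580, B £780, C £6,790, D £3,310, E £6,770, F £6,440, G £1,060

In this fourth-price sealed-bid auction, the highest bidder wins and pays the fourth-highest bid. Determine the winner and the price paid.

C pays £4,580

Rule: the highest bidder wins and pays the fourth-highest bid.
Sorting bids: 6,790 (C) > 6,770 (E) > 6,440 (F) > 4,580 (A) > 3,310 (D) > 1,060 (G) > …
C is highest; pays the fourth-highest bid, £4,580.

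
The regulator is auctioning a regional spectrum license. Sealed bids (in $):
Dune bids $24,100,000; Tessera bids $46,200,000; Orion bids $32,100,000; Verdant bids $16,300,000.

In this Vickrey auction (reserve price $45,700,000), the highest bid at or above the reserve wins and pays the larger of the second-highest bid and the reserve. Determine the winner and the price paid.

Rule: the highest bid at or above the reserve wins and pays the larger of the second-highest bid and the reserve.
Bids in order: 46,200,000 (Tessera) > 32,100,000 (Orion) > 24,100,000 (Dune) > 16,300,000 (Verdant)
Highest eligible bid: Tessera at $46,200,000.
Second-highest bid $32,100,000 is below the reserve $45,700,000, so the reserve binds → payment $45,700,000.

Tessera pays $45,700,000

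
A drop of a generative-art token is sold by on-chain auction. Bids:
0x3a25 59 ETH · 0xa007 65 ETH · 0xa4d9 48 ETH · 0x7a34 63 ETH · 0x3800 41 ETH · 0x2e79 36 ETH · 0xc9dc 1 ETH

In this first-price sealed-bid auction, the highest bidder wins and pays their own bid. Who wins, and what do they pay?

Sorting bids: 65 (0xa007) > 63 (0x7a34) > 59 (0x3a25) > 48 (0xa4d9) > 41 (0x3800) > 36 (0x2e79) > …
First-price: 0xa007 pays what they bid, 65 ETH.

0xa007 pays 65 ETH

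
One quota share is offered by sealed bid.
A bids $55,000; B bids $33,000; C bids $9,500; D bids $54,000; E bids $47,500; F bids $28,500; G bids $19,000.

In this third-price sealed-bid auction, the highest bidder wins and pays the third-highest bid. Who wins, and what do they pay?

Rule: the highest bidder wins and pays the third-highest bid.
Bids ranked: 55,000 (A) > 54,000 (D) > 47,500 (E) > 33,000 (B) > 28,500 (F) > 19,000 (G) > …
A is highest; pays the third-highest bid, $47,500.

A pays $47,500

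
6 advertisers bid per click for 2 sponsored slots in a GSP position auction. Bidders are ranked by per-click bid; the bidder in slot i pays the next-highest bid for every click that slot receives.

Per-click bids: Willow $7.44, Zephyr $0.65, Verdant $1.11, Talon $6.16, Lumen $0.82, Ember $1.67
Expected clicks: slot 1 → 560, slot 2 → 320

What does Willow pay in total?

Ranked by bid: $7.44 (Willow) > $6.16 (Talon) > $1.67 (Ember) > …
Willow holds slot 1 → pays next bid $6.16 × 560 clicks = $3449.60.

Willow pays $3449.60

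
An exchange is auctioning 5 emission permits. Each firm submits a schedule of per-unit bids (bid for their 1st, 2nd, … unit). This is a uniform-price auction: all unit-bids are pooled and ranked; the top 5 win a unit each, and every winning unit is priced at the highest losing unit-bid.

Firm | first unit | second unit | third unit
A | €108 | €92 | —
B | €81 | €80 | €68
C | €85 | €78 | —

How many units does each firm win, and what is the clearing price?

Merging the schedules and taking the best 5: 108 (A-1), 92 (A-2), 85 (C-1), 81 (B-1), 80 (B-2)
First bid not allocated: €78.
Allocation: A 2, B 2, C 1.

A 2, B 2, C 1; clearing price €78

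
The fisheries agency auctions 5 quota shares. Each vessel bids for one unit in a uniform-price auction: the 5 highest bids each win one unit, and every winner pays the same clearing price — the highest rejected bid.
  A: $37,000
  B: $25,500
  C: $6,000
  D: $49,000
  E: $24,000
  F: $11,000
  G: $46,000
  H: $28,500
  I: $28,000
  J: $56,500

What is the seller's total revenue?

Total revenue: $140,000

Sorting: 56,500 (J), 49,000 (D), 46,000 (G), 37,000 (A), 28,500 (H), 28,000 (I), 25,500 (B), …
Winners (5 units): J, D, G, A, H.
Highest unsuccessful bid: $28,000 → clearing price.
Total revenue = 5 × $28,000 = $140,000.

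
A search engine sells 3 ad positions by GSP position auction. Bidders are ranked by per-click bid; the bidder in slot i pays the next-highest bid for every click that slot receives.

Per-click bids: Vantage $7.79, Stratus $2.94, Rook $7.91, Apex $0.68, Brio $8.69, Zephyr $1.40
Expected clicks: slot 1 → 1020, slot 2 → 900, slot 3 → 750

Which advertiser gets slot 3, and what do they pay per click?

Ranked by bid: $8.69 (Brio) > $7.91 (Rook) > $7.79 (Vantage) > $2.94 (Stratus) > …
Slot 3 goes to the third-ranked bidder, Vantage, who pays the next bid down: $2.94/click.

Vantage; $2.94 per click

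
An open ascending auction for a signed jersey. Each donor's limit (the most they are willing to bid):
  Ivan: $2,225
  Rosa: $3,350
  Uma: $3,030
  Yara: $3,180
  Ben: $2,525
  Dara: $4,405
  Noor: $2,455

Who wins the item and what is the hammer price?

Dara wins at $3,350

Rule: the price rises until one bidder remains; the winner pays the price at which the last rival dropped out.
Sorting limits: 4,405 (Dara) > 3,350 (Rosa) > 3,180 (Yara) > 3,030 (Uma) > 2,525 (Ben) > 2,455 (Noor) > …
Rosa is the last rival to drop out, at $3,350; Dara remains and wins at that price.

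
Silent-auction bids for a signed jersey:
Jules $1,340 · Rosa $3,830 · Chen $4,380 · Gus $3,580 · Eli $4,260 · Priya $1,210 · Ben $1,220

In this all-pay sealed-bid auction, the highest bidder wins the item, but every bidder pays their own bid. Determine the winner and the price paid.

Bids in order: 4,380 (Chen) > 4,260 (Eli) > 3,830 (Rosa) > 3,580 (Gus) > 1,340 (Jules) > 1,220 (Ben) > …
Chen is highest and takes the item; every bidder forfeits their bid.

Chen pays $4,380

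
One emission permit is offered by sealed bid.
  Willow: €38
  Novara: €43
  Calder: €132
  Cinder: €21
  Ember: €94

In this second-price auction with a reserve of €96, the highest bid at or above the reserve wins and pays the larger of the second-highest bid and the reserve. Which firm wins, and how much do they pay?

Calder pays €96

Second-price auction with a reserve of €96: the highest bid at or above the reserve wins and pays the larger of the second-highest bid and the reserve.
Bids ranked: 132 (Calder) > 94 (Ember) > 43 (Novara) > 38 (Willow) > 21 (Cinder)
Highest eligible bid: Calder at €132.
Second-highest bid €94 is below the reserve €96, so the reserve binds → payment €96.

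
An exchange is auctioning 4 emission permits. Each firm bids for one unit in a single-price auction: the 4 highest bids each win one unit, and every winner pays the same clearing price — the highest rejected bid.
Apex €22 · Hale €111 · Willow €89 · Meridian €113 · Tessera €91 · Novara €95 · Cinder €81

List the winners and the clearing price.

Meridian, Hale, Novara, Tessera; each pays €89

Bids ranked high→low: 113 (Meridian), 111 (Hale), 95 (Novara), 91 (Tessera), 89 (Willow), 81 (Cinder), …
Winners (4 units): Meridian, Hale, Novara, Tessera.
Clearing price = highest rejected bid = €89.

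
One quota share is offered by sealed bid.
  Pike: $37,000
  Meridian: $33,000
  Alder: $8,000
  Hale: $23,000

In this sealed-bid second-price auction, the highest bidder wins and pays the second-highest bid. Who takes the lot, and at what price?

Sealed-bid second-price auction: the highest bidder wins and pays the second-highest bid.
Bids ranked: 37,000 (Pike) > 33,000 (Meridian) > 23,000 (Hale) > 8,000 (Alder)
Second-price: Pike pays Meridian's bid of $33,000.

Pike pays $33,000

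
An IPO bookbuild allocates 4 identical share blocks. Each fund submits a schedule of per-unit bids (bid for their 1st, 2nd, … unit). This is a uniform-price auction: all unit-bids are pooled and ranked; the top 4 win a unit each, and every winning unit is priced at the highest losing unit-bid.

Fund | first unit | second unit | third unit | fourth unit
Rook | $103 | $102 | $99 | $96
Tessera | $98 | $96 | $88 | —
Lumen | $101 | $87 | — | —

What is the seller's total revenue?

Merging the schedules and taking the best 4: 103 (Rook-1), 102 (Rook-2), 101 (Lumen-1), 99 (Rook-3)
First bid not allocated: $98.
Allocation: Lumen 1, Rook 3. Every unit priced at $98.
Revenue = 4 × 98 = $392.

Total revenue: $392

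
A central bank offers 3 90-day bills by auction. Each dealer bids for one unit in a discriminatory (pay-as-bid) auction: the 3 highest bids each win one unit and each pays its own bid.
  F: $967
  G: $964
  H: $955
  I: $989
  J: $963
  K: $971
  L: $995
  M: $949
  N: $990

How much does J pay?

J pays $0

Bids ranked high→low: 995 (L), 990 (N), 989 (I), 971 (K), 967 (F), …
Winners (3 units): L, N, I.
J does not win → $0.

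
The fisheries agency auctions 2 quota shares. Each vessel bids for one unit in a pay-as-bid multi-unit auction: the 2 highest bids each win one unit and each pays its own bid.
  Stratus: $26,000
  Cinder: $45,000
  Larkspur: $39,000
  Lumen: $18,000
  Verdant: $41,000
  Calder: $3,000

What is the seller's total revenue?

Sorting: 45,000 (Cinder), 41,000 (Verdant), 39,000 (Larkspur), 26,000 (Stratus), …
Winners (2 units): Cinder, Verdant.
Total revenue = 45,000 + 41,000 = $86,000.

Total revenue: $86,000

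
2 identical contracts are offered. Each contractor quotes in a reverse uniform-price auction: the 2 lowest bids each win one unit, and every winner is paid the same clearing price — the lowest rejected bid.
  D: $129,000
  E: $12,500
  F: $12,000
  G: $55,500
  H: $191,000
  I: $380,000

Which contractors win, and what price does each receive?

F, E; each is paid $55,500

Ordering the bids: 12,000 (F), 12,500 (E), 55,500 (G), 129,000 (D), …
Winners (2 units): F, E.
Lowest unsuccessful bid: $55,500 → clearing price.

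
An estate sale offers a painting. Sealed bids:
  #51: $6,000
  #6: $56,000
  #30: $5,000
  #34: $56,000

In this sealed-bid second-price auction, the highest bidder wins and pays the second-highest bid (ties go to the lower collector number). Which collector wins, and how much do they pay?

Sealed-bid second-price auction: the highest bidder wins and pays the second-highest bid.
Bids in order: 56,000 (#6) > 56,000 (#34) > 6,000 (#51) > 5,000 (#30)
#6 and #34 tie at $56,000; tie-break gives it to #6.
Second-price: #6 pays #34's bid of $56,000.

#6 pays $56,000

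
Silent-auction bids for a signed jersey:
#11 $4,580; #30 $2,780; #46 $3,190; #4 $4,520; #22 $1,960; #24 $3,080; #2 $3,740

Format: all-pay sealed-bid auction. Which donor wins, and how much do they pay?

Sorting bids: 4,580 (#11) > 4,520 (#4) > 3,740 (#2) > 3,190 (#46) > 3,080 (#24) > 2,780 (#30) > …
#11 is highest and takes the item; every bidder forfeits their bid.

#11 pays $4,580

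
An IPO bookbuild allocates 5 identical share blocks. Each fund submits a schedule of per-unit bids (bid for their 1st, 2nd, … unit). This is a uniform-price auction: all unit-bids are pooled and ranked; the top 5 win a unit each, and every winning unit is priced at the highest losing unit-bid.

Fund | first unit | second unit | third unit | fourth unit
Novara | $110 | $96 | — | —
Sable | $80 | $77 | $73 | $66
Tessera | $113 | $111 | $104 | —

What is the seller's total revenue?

Merging the schedules and taking the best 5: 113 (Tessera-1), 111 (Tessera-2), 110 (Novara-1), 104 (Tessera-3), 96 (Novara-2)
The (k+1)-th unit-bid is $80.
Allocation: Novara 2, Tessera 3. Every unit priced at $80.
Revenue = 5 × 80 = $400.

Total revenue: $400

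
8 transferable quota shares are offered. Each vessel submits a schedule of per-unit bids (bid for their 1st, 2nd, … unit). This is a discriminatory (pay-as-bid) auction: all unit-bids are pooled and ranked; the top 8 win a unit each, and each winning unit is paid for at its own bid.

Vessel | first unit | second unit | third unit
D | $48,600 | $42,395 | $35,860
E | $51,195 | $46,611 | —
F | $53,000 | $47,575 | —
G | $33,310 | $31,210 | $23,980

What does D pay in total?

Pooled unit-bids ranked (top 8): 53,000 (F-1), 51,195 (E-1), 48,600 (D-1), 47,575 (F-2), 46,611 (E-2), 42,395 (D-2), 35,860 (D-3), 33,310 (G-1)
Next rejected bid: $31,210 (not a price — pay-as-bid).
D's winning unit-bids: 48,600 + 42,395 + 35,860 = $126,855.

D pays $126,855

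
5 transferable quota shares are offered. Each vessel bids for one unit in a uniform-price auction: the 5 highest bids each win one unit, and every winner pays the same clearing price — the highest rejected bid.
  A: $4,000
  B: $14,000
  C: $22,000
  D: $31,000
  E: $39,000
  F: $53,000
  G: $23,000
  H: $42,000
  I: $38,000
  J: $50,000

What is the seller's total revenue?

Total revenue: $155,000

Bids ranked high→low: 53,000 (F), 50,000 (J), 42,000 (H), 39,000 (E), 38,000 (I), 31,000 (D), 23,000 (G), …
Top 5: F, J, H, E, I.
Clearing price = highest rejected bid = $31,000.
Total revenue = 5 × $31,000 = $155,000.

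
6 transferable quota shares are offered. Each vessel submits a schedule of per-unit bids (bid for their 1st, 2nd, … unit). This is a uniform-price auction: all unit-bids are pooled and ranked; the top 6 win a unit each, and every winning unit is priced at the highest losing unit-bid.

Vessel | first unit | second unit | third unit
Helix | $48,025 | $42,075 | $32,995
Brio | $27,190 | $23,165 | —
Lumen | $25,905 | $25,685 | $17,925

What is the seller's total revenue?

Total revenue: $138,990

All unit-bids, highest first — top 6: 48,025 (Helix-1), 42,075 (Helix-2), 32,995 (Helix-3), 27,190 (Brio-1), 25,905 (Lumen-1), 25,685 (Lumen-2)
The (k+1)-th unit-bid is $23,165.
Allocation: Brio 1, Helix 3, Lumen 2. Every unit priced at $23,165.
Revenue = 6 × 23,165 = $138,990.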